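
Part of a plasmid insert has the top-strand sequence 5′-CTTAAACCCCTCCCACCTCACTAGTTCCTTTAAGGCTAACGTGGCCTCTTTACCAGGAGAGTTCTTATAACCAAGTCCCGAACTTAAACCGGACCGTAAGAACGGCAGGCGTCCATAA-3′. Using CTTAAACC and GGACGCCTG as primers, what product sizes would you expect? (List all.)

114 bp, 32 bp

The forward primer CTTAAACC matches the top strand at positions 1–8, 83–90.
The reverse primer's reverse complement is CAGGCGTCC, matching at positions 106–114.
Each forward site pairs with the reverse site to give a product ending at position 114: sizes 114, 32 bp.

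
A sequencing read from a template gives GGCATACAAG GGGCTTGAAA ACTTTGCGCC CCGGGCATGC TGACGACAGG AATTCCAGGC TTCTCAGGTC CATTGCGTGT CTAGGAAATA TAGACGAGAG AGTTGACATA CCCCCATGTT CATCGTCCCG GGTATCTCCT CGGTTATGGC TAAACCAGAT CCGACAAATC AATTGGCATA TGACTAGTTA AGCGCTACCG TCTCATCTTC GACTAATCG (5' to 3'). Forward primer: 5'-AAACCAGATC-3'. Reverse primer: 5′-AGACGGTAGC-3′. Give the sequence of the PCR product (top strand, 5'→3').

The forward primer matches the template at positions 152–161.
The reverse primer's reverse complement is GCTACCGTCT, which matches the template at positions 194–203.
The product is the template from position 152 through 203 (52 bp).

5'-AAACCAGATCCGACAAATCAATTGGCATATGACTAGTTAAGCGCTACCGTCT-3'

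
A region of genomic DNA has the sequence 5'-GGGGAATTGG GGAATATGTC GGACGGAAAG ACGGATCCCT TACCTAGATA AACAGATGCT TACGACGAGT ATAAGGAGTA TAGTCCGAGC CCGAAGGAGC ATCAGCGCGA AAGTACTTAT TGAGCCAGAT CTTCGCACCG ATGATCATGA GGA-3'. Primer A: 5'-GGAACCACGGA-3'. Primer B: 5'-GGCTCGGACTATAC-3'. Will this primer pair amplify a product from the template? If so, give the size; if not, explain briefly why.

Primer A (GGAACCACGGA) does not match the top strand, and its reverse complement TCCGTGGTTCC does not match either.
With no annealing site for primer A, no amplification occurs.

No product — primer A has no binding site in the template.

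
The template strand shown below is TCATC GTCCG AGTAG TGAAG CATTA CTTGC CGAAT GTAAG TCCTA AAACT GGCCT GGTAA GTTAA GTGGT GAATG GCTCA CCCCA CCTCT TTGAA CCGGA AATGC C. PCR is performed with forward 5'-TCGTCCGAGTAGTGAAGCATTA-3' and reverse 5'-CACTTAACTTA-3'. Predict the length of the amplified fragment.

Scanning the template, TCGTCCGAGTAGTGAAGCATTA occurs at positions 4–25; this primer anneals to the bottom strand there with its 3' end pointing downstream.
Reverse complement of the reverse primer: TAAGTTAAGTG. This occurs on the top strand at positions 58–68.
Amplicon spans positions 4–68: 65 bp.

65 bp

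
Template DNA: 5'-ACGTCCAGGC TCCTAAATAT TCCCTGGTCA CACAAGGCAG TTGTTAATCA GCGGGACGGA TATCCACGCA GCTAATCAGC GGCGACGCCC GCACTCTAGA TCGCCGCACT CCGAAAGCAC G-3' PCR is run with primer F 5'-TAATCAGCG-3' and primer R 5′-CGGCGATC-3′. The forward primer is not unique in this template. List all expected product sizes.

62 bp, 34 bp

The forward primer TAATCAGCG matches the top strand at positions 45–53, 73–81.
The reverse primer's reverse complement is GATCGCCG, matching at positions 99–106.
Each forward site pairs with the reverse site to give a product ending at position 106: sizes 62, 34 bp.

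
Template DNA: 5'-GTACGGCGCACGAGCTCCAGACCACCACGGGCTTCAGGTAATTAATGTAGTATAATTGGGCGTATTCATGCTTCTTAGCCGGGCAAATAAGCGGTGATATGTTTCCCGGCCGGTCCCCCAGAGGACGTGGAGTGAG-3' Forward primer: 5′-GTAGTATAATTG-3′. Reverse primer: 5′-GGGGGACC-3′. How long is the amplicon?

73 bp

The forward primer matches the template at positions 47–58.
Reverse complement of the reverse primer: GGTCCCCC. This occurs on the top strand at positions 112–119.
Amplicon spans positions 47–119: 73 bp.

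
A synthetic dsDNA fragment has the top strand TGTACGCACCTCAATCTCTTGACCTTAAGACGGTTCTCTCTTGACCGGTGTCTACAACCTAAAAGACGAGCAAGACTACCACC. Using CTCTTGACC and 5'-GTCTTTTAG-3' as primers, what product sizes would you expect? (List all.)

52 bp, 30 bp

The forward primer CTCTTGACC matches the top strand at positions 16–24, 38–46.
The reverse primer's reverse complement is CTAAAAGAC, matching at positions 59–67.
Each forward site pairs with the reverse site to give a product ending at position 67: sizes 52, 30 bp.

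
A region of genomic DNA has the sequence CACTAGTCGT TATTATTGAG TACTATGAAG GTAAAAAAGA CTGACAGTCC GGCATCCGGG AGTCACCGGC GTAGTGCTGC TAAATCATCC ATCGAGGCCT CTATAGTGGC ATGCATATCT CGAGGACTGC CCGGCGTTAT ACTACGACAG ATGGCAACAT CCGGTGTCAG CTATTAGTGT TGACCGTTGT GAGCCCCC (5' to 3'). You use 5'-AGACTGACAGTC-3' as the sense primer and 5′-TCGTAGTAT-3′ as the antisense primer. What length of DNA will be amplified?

Forward primer AGACTGACAGTC is found on the top strand at positions 38–49.
Reverse complement of the reverse primer: ATACTACGA. This occurs on the top strand at positions 139–147.
Amplicon spans positions 38–147: 110 bp.

110 bp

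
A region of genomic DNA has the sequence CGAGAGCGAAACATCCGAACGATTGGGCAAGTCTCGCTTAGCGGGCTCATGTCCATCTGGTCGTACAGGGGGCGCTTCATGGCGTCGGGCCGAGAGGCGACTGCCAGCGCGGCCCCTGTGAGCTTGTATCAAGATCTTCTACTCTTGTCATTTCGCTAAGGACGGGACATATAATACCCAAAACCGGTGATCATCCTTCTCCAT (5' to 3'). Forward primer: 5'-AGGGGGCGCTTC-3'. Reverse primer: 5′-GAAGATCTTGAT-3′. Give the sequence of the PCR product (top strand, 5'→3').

5'-AGGGGGCGCTTCATGGCGTCGGGCCGAGAGGCGACTGCCAGCGCGGCCCCTGTGAGCTTGTATCAAGATCTTC-3'

Forward primer AGGGGGCGCTTC is found on the top strand at positions 67–78.
Taking the reverse complement of GAAGATCTTGAT gives ATCAAGATCTTC, found at positions 128–139 on the template; the primer anneals here to the top strand with its 3' end pointing upstream.
The product is the template from position 67 through 139 (73 bp).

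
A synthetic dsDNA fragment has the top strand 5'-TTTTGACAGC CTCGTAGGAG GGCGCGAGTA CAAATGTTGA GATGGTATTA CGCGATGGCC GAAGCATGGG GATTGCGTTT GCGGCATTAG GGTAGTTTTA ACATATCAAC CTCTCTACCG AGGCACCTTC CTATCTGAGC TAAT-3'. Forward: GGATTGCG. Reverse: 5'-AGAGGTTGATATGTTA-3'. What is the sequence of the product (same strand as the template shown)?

Forward primer GGATTGCG is found on the top strand at positions 70–77.
Taking the reverse complement of AGAGGTTGATATGTTA gives TAACATATCAACCTCT, found at positions 99–114 on the template; the primer anneals here to the top strand with its 3' end pointing upstream.
The product is the template from position 70 through 114 (45 bp).

5'-GGATTGCGTTTGCGGCATTAGGGTAGTTTTAACATATCAACCTCT-3'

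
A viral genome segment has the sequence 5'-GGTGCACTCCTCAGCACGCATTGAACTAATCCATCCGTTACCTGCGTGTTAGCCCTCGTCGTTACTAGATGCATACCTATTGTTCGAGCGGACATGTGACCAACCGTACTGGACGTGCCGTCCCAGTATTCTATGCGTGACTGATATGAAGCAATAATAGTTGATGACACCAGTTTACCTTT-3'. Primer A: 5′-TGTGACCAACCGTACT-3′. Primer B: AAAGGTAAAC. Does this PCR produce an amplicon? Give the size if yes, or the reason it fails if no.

Primer A (TGTGACCAACCGTACT) matches the top strand at positions 95–110; it acts as a forward primer.
Primer B's reverse complement is GTTTACCTTT, matching the top strand at positions 173–182; it acts as a reverse primer.
The 3' ends face each other across positions 95–182, giving an 88 bp product.

Yes — an 88 bp product.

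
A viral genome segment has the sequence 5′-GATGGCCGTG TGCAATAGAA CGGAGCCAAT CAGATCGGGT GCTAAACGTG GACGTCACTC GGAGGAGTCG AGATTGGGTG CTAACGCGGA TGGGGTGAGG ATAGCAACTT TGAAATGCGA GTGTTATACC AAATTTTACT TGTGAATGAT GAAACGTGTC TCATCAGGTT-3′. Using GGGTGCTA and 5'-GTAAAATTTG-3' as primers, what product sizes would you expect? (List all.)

The forward primer GGGTGCTA matches the top strand at positions 37–44, 76–83.
The reverse primer's reverse complement is CAAATTTTAC, matching at positions 130–139.
Each forward site pairs with the reverse site to give a product ending at position 139: sizes 103, 64 bp.

103 bp, 64 bp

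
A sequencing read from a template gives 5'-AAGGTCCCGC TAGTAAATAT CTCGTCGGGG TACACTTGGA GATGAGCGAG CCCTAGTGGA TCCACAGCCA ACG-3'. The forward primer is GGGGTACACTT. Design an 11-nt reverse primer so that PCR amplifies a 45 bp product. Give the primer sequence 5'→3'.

5'-TTGGCTGTGGA-3'

The forward primer binds at positions 27–37, so a 45 bp product ends at position 27 + 45 − 1 = 71.
The reverse primer anneals to the top strand over positions 61–71, i.e. to TCCACAGCCAA.
Its sequence written 5'→3' is the reverse complement: TTGGCTGTGGA.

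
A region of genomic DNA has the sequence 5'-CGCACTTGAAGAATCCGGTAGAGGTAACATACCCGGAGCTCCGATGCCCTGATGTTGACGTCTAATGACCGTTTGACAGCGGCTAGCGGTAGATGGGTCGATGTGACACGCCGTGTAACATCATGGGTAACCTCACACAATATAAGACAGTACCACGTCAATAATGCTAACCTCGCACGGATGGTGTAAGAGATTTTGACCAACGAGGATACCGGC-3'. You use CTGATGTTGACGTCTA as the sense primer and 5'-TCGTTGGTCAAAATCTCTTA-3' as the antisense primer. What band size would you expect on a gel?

158 bp

The forward primer matches the template at positions 49–64.
Taking the reverse complement of TCGTTGGTCAAAATCTCTTA gives TAAGAGATTTTGACCAACGA, found at positions 187–206 on the template; the primer anneals here to the top strand with its 3' end pointing upstream.
Product length = (reverse-primer end) − (forward-primer start) + 1 = 206 − 49 + 1 = 158 bp.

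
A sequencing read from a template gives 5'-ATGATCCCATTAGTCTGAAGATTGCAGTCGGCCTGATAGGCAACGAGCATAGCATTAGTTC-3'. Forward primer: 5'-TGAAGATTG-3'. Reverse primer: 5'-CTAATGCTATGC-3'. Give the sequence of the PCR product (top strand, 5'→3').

The forward primer matches the template at positions 16–24.
The reverse primer's reverse complement is GCATAGCATTAG, which matches the template at positions 47–58.
The product is the template from position 16 through 58 (43 bp).

5'-TGAAGATTGCAGTCGGCCTGATAGGCAACGAGCATAGCATTAG-3'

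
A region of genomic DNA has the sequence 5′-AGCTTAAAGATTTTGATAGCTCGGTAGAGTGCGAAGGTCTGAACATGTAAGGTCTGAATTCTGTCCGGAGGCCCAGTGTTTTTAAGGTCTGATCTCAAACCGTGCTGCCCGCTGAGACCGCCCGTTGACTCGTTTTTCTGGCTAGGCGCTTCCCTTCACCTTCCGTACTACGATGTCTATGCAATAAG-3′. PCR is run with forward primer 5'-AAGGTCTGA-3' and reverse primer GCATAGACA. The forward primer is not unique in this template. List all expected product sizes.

The forward primer AAGGTCTGA matches the top strand at positions 34–42, 49–57, 84–92.
The reverse primer's reverse complement is TGTCTATGC, matching at positions 174–182.
Each forward site pairs with the reverse site to give a product ending at position 182: sizes 149, 134, 99 bp.

149 bp, 134 bp, 99 bp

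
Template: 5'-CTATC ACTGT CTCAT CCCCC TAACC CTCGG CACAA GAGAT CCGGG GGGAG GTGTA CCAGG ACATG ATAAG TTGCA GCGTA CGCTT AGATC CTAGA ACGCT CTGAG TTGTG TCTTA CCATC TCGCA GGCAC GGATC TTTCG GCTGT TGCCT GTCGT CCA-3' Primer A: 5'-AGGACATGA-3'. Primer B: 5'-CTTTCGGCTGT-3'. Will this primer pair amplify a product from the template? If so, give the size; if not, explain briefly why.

No product — both primers anneal to the same strand and extend in the same direction.

Primer A (AGGACATGA) matches the top strand at positions 58–66 (3' end points downstream).
Primer B (CTTTCGGCTGT) also matches the top strand directly, at positions 135–145 — its reverse complement ACAGCCGAAAG is not present.
Both primers anneal to the bottom strand with 3' ends pointing the same way, so neither can prime synthesis back toward the other.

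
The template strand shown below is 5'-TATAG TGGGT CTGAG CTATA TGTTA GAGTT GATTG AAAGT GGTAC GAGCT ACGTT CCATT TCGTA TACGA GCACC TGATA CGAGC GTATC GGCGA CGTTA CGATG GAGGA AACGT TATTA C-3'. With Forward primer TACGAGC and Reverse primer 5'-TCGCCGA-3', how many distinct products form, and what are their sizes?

Three products: 53 bp, 30 bp, 17 bp

The forward primer TACGAGC matches the top strand at positions 43–49, 66–72, 79–85.
The reverse primer's reverse complement is TCGGCGA, matching at positions 89–95.
Each forward site pairs with the reverse site to give a product ending at position 95: sizes 53, 30, 17 bp.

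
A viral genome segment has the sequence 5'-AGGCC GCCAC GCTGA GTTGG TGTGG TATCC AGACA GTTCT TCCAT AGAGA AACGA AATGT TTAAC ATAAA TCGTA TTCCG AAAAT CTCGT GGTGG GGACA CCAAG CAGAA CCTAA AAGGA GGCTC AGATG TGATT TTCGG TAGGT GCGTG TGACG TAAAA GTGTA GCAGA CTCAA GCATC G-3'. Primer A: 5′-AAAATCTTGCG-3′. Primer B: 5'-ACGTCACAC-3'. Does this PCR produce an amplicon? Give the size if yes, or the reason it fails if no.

Primer A (AAAATCTTGCG) does not match the top strand, and its reverse complement CGCAAGATTTT does not match either.
With no annealing site for primer A, no amplification occurs.

No product — primer A has no binding site in the template.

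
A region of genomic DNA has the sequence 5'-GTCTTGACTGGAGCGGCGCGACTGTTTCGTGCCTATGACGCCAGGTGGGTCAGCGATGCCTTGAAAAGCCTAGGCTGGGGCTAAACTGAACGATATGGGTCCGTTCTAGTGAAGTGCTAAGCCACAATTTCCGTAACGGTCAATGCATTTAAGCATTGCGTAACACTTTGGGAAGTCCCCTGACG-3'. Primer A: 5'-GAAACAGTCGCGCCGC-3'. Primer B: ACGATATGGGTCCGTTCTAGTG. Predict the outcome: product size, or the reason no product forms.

Primer A (GAAACAGTCGCGCCGC) has reverse complement GCGGCGCGACTGTTTC, which matches the top strand at positions 13–28; primer A anneals to the top strand there with its 3' end pointing upstream toward position 13.
Primer B (ACGATATGGGTCCGTTCTAGTG) matches the top strand directly at positions 90–111; it anneals to the bottom strand with its 3' end pointing downstream toward position 111.
The 3' ends diverge (primer A extends toward position 1, primer B toward position 185), so the primers never converge on a shared product.

No product — the primers' 3' ends point away from each other.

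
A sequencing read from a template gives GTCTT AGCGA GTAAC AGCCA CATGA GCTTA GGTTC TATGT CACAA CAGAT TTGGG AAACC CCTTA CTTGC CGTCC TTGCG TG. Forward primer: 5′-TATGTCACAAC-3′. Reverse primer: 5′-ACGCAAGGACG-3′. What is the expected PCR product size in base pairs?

46 bp

The forward primer matches the template at positions 36–46.
Taking the reverse complement of ACGCAAGGACG gives CGTCCTTGCGT, found at positions 71–81 on the template; the primer anneals here to the top strand with its 3' end pointing upstream.
Amplicon spans positions 36–81: 46 bp.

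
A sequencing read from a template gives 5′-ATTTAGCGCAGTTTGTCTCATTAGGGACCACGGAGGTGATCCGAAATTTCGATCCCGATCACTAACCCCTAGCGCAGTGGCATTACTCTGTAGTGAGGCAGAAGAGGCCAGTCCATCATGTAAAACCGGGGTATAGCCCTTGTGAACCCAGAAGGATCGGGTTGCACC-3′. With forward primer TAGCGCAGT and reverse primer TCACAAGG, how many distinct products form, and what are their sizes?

The forward primer TAGCGCAGT matches the top strand at positions 4–12, 70–78.
The reverse primer's reverse complement is CCTTGTGA, matching at positions 138–145.
Each forward site pairs with the reverse site to give a product ending at position 145: sizes 142, 76 bp.

Two products: 142 bp, 76 bp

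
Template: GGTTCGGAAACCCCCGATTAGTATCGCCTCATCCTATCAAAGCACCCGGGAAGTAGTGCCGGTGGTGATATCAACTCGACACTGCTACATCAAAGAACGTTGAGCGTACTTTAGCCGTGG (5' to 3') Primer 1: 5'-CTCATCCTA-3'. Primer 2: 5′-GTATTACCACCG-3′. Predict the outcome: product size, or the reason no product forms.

No product — primer 2 has no binding site in the template.

Primer 2 (GTATTACCACCG) does not match the top strand, and its reverse complement CGGTGGTAATAC does not match either.
With no annealing site for primer 2, no amplification occurs.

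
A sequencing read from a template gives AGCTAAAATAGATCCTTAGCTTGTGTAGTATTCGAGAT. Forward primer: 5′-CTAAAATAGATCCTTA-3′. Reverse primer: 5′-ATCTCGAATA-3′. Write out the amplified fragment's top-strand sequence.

5'-CTAAAATAGATCCTTAGCTTGTGTAGTATTCGAGAT-3'

Scanning the template, CTAAAATAGATCCTTA occurs at positions 3–18; this primer anneals to the bottom strand there with its 3' end pointing downstream.
The reverse primer's reverse complement is TATTCGAGAT, which matches the template at positions 29–38.
The product is the template from position 3 through 38 (36 bp).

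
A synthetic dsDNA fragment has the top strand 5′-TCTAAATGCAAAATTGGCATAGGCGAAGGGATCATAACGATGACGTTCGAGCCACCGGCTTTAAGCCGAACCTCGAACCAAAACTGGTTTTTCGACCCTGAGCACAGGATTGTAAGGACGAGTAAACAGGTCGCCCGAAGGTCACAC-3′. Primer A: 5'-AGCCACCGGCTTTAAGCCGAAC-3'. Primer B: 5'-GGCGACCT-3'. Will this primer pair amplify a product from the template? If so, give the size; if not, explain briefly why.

Primer A (AGCCACCGGCTTTAAGCCGAAC) matches the top strand at positions 50–71; it acts as a forward primer.
Primer B's reverse complement is AGGTCGCC, matching the top strand at positions 128–135; it acts as a reverse primer.
The 3' ends face each other across positions 50–135, giving an 86 bp product.

Yes — an 86 bp product.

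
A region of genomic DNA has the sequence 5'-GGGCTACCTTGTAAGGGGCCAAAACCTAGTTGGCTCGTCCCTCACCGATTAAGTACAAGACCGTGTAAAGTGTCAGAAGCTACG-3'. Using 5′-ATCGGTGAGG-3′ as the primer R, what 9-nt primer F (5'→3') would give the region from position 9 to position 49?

5'-TTGTAAGGG-3'

The reverse primer's reverse complement CCTCACCGAT matches the template at positions 40–49; the product starts at position 9.
The forward primer is identical to the top strand over positions 9–17: TTGTAAGGG.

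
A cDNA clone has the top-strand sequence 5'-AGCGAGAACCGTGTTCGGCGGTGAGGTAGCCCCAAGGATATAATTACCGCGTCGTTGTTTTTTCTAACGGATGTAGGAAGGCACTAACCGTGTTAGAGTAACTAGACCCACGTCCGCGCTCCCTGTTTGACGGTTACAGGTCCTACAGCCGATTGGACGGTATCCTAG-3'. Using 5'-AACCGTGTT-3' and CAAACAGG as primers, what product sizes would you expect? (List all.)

123 bp, 44 bp

The forward primer AACCGTGTT matches the top strand at positions 7–15, 86–94.
The reverse primer's reverse complement is CCTGTTTG, matching at positions 122–129.
Each forward site pairs with the reverse site to give a product ending at position 129: sizes 123, 44 bp.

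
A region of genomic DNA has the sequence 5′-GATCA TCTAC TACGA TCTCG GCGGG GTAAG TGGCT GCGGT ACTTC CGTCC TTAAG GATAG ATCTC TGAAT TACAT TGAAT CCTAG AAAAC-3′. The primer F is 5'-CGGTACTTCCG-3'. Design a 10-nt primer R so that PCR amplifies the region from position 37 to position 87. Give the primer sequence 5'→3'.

5'-TTCTAGGATT-3'

The product's 3' end on the top strand is position 87.
The reverse primer anneals to the top strand over positions 78–87, i.e. to AATCCTAGAA.
Its sequence written 5'→3' is the reverse complement: TTCTAGGATT.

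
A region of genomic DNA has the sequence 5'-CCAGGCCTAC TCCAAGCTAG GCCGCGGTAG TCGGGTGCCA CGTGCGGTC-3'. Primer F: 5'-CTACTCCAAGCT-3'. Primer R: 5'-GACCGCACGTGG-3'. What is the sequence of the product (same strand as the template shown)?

5'-CTACTCCAAGCTAGGCCGCGGTAGTCGGGTGCCACGTGCGGTC-3'

Scanning the template, CTACTCCAAGCT occurs at positions 7–18; this primer anneals to the bottom strand there with its 3' end pointing downstream.
The reverse primer's reverse complement is CCACGTGCGGTC, which matches the template at positions 38–49.
The product is the template from position 7 through 49 (43 bp).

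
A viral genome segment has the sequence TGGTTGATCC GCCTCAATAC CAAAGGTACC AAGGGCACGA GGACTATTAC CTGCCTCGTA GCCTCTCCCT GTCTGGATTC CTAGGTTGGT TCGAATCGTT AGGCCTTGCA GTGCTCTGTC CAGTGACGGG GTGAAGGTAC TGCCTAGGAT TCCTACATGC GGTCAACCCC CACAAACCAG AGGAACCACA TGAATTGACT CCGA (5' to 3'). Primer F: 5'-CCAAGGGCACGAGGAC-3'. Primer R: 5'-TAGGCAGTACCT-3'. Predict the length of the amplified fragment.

118 bp

The forward primer matches the template at positions 29–44.
The reverse primer's reverse complement is AGGTACTGCCTA, which matches the template at positions 135–146.
Amplicon spans positions 29–146: 118 bp.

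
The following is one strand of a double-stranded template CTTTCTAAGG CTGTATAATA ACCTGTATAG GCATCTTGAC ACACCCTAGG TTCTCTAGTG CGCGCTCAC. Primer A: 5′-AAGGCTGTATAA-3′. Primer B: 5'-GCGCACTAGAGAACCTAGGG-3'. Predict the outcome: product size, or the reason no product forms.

Primer A (AAGGCTGTATAA) matches the top strand at positions 7–18; it acts as a forward primer.
Primer B's reverse complement is CCCTAGGTTCTCTAGTGCGC, matching the top strand at positions 44–63; it acts as a reverse primer.
The 3' ends face each other across positions 7–63, giving a 57 bp product.

Yes — a 57 bp product.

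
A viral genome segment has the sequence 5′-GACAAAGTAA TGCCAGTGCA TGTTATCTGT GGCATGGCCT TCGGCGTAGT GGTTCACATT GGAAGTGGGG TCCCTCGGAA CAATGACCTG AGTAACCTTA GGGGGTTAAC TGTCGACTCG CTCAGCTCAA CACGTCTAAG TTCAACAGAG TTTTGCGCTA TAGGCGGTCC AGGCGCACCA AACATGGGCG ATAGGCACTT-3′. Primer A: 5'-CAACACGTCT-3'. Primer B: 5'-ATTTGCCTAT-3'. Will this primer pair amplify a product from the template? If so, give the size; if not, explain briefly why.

No product — primer B has no binding site in the template.

Primer B (ATTTGCCTAT) does not match the top strand, and its reverse complement ATAGGCAAAT does not match either.
With no annealing site for primer B, no amplification occurs.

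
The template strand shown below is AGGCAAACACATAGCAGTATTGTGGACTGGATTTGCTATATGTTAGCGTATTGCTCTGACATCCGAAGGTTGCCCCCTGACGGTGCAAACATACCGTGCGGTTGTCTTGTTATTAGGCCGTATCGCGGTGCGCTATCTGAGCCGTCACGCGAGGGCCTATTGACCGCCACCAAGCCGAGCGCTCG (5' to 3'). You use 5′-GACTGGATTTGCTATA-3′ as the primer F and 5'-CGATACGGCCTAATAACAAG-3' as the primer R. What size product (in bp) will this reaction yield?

101 bp

Forward primer GACTGGATTTGCTATA is found on the top strand at positions 25–40.
Taking the reverse complement of CGATACGGCCTAATAACAAG gives CTTGTTATTAGGCCGTATCG, found at positions 106–125 on the template; the primer anneals here to the top strand with its 3' end pointing upstream.
Amplicon spans positions 25–125: 101 bp.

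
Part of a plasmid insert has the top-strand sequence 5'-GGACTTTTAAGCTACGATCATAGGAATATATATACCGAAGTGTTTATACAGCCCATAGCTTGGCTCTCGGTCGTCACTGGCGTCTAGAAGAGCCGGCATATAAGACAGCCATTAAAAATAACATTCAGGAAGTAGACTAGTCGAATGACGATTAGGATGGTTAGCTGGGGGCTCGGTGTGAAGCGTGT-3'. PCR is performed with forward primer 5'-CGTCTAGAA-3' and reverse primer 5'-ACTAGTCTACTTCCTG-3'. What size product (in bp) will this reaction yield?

61 bp

Scanning the template, CGTCTAGAA occurs at positions 81–89; this primer anneals to the bottom strand there with its 3' end pointing downstream.
The reverse primer's reverse complement is CAGGAAGTAGACTAGT, which matches the template at positions 126–141.
The product runs from position 81 to position 141, so its length is 141 − 81 + 1 = 61 bp.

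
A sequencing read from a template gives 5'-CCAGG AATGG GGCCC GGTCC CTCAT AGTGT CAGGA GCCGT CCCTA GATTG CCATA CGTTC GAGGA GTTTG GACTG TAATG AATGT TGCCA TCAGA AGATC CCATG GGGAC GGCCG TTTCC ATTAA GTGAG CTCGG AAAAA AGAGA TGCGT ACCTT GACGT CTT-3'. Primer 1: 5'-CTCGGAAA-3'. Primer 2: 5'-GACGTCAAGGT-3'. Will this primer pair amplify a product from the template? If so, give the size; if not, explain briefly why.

Yes — a 31 bp product.

Primer 1 (CTCGGAAA) matches the top strand at positions 131–138; it acts as a forward primer.
Primer 2's reverse complement is ACCTTGACGTC, matching the top strand at positions 151–161; it acts as a reverse primer.
The 3' ends face each other across positions 131–161, giving a 31 bp product.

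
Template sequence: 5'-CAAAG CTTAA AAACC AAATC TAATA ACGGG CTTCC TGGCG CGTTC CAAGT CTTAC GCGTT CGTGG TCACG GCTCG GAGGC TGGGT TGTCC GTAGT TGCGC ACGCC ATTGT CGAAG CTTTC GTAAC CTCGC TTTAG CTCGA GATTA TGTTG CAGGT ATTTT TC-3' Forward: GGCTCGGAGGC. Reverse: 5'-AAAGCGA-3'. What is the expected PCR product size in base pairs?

Forward primer GGCTCGGAGGC is found on the top strand at positions 70–80.
The reverse primer's reverse complement is TCGCTTT, which matches the template at positions 127–133.
Product length = (reverse-primer end) − (forward-primer start) + 1 = 133 − 70 + 1 = 64 bp.

64 bp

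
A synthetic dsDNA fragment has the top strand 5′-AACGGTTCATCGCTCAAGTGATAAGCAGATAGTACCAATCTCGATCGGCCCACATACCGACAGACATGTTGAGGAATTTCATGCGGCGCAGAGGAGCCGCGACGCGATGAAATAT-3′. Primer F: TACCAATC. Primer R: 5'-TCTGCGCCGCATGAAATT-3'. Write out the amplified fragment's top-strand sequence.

5'-TACCAATCTCGATCGGCCCACATACCGACAGACATGTTGAGGAATTTCATGCGGCGCAGA-3'

The forward primer matches the template at positions 33–40.
Reverse complement of the reverse primer: AATTTCATGCGGCGCAGA. This occurs on the top strand at positions 75–92.
The product is the template from position 33 through 92 (60 bp).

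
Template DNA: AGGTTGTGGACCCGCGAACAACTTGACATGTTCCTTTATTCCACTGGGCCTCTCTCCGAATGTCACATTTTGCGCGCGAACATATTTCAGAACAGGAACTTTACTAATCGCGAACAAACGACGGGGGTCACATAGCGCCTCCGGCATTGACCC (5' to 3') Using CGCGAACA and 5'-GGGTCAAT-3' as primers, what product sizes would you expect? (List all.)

141 bp, 79 bp, 45 bp

The forward primer CGCGAACA matches the top strand at positions 13–20, 75–82, 109–116.
The reverse primer's reverse complement is ATTGACCC, matching at positions 146–153.
Each forward site pairs with the reverse site to give a product ending at position 153: sizes 141, 79, 45 bp.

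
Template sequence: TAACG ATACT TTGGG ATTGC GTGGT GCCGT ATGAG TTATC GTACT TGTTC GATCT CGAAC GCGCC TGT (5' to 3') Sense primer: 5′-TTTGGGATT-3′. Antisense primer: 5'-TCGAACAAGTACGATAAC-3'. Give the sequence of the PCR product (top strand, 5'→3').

Scanning the template, TTTGGGATT occurs at positions 10–18; this primer anneals to the bottom strand there with its 3' end pointing downstream.
Taking the reverse complement of TCGAACAAGTACGATAAC gives GTTATCGTACTTGTTCGA, found at positions 35–52 on the template; the primer anneals here to the top strand with its 3' end pointing upstream.
The product is the template from position 10 through 52 (43 bp).

5'-TTTGGGATTGCGTGGTGCCGTATGAGTTATCGTACTTGTTCGA-3'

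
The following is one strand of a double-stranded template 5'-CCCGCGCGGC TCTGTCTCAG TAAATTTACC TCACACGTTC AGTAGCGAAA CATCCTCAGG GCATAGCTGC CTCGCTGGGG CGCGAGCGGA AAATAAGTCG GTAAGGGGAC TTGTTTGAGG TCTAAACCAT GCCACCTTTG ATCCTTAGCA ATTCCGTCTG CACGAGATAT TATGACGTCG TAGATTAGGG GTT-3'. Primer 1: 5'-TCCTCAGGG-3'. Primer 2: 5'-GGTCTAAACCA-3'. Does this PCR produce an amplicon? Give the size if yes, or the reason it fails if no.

Primer 1 (TCCTCAGGG) matches the top strand at positions 53–61 (3' end points downstream).
Primer 2 (GGTCTAAACCA) also matches the top strand directly, at positions 119–129 — its reverse complement TGGTTTAGACC is not present.
Both primers anneal to the bottom strand with 3' ends pointing the same way, so neither can prime synthesis back toward the other.

No product — both primers anneal to the same strand and extend in the same direction.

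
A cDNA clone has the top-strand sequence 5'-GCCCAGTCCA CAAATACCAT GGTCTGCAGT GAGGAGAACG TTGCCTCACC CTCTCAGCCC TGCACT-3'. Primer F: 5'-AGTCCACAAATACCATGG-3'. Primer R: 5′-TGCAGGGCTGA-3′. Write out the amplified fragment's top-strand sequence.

The forward primer matches the template at positions 5–22.
Reverse complement of the reverse primer: TCAGCCCTGCA. This occurs on the top strand at positions 54–64.
The product is the template from position 5 through 64 (60 bp).

5'-AGTCCACAAATACCATGGTCTGCAGTGAGGAGAACGTTGCCTCACCCTCTCAGCCCTGCA-3'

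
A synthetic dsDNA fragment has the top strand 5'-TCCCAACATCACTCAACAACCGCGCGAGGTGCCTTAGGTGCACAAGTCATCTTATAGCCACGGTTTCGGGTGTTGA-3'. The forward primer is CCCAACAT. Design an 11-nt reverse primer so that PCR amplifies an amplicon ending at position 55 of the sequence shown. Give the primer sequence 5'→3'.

5'-ATAAGATGACT-3'

The forward primer binds at positions 2–9; the product's 3' end on the top strand is position 55.
The reverse primer anneals to the top strand over positions 45–55, i.e. to AGTCATCTTAT.
Its sequence written 5'→3' is the reverse complement: ATAAGATGACT.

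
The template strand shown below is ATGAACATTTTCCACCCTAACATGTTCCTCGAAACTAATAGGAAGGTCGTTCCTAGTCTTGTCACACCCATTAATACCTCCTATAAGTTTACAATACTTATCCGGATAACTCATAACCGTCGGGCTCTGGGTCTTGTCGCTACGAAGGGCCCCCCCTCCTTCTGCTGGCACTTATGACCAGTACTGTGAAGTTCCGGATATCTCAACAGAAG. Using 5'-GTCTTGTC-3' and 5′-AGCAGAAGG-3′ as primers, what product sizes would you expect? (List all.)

The forward primer GTCTTGTC matches the top strand at positions 56–63, 131–138.
The reverse primer's reverse complement is CCTTCTGCT, matching at positions 158–166.
Each forward site pairs with the reverse site to give a product ending at position 166: sizes 111, 36 bp.

111 bp, 36 bp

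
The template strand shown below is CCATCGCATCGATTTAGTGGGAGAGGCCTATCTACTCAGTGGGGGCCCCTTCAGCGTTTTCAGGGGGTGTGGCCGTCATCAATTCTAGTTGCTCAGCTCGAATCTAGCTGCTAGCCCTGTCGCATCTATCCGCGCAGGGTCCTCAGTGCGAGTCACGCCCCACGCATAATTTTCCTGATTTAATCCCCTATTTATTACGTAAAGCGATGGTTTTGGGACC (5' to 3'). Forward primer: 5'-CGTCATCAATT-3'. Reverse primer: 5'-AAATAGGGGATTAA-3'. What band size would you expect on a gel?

120 bp

Scanning the template, CGTCATCAATT occurs at positions 74–84; this primer anneals to the bottom strand there with its 3' end pointing downstream.
Taking the reverse complement of AAATAGGGGATTAA gives TTAATCCCCTATTT, found at positions 180–193 on the template; the primer anneals here to the top strand with its 3' end pointing upstream.
The product runs from position 74 to position 193, so its length is 193 − 74 + 1 = 120 bp.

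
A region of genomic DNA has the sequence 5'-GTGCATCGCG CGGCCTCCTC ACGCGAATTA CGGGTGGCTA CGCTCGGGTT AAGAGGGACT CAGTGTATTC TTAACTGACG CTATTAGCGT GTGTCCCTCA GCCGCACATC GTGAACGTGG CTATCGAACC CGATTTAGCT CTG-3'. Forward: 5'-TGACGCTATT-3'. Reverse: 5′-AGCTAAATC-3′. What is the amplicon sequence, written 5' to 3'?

5'-TGACGCTATTAGCGTGTGTCCCTCAGCCGCACATCGTGAACGTGGCTATCGAACCCGATTTAGCT-3'

The forward primer matches the template at positions 76–85.
Reverse complement of the reverse primer: GATTTAGCT. This occurs on the top strand at positions 132–140.
The product is the template from position 76 through 140 (65 bp).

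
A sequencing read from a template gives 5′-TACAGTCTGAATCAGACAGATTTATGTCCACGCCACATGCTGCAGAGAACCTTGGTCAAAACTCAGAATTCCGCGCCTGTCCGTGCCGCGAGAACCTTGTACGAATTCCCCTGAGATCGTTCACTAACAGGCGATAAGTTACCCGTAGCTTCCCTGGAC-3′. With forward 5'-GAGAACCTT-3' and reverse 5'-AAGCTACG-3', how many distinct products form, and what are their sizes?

Two products: 107 bp, 62 bp

The forward primer GAGAACCTT matches the top strand at positions 45–53, 90–98.
The reverse primer's reverse complement is CGTAGCTT, matching at positions 144–151.
Each forward site pairs with the reverse site to give a product ending at position 151: sizes 107, 62 bp.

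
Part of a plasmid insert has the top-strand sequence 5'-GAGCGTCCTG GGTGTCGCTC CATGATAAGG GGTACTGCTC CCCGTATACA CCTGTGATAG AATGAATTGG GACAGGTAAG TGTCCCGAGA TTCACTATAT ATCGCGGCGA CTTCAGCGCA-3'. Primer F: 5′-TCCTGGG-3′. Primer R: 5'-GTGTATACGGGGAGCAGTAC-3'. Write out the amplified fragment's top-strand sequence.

5'-TCCTGGGTGTCGCTCCATGATAAGGGGTACTGCTCCCCGTATACAC-3'

Scanning the template, TCCTGGG occurs at positions 6–12; this primer anneals to the bottom strand there with its 3' end pointing downstream.
Reverse complement of the reverse primer: GTACTGCTCCCCGTATACAC. This occurs on the top strand at positions 32–51.
The product is the template from position 6 through 51 (46 bp).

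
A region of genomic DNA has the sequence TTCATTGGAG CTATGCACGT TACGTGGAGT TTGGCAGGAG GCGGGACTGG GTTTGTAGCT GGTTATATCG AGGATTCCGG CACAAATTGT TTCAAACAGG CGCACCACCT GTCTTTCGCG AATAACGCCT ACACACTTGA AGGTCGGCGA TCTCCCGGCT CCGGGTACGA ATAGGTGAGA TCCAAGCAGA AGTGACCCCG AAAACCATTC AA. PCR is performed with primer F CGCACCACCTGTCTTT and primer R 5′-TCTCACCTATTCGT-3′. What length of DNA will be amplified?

Scanning the template, CGCACCACCTGTCTTT occurs at positions 101–116; this primer anneals to the bottom strand there with its 3' end pointing downstream.
The reverse primer's reverse complement is ACGAATAGGTGAGA, which matches the template at positions 167–180.
Amplicon spans positions 101–180: 80 bp.

80 bp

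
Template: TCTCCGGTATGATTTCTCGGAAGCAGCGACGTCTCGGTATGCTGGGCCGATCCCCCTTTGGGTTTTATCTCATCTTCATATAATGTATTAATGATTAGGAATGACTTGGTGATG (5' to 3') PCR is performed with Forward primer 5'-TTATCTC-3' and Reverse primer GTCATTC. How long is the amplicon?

The forward primer matches the template at positions 65–71.
The reverse primer's reverse complement is GAATGAC, which matches the template at positions 99–105.
The product runs from position 65 to position 105, so its length is 105 − 65 + 1 = 41 bp.

41 bp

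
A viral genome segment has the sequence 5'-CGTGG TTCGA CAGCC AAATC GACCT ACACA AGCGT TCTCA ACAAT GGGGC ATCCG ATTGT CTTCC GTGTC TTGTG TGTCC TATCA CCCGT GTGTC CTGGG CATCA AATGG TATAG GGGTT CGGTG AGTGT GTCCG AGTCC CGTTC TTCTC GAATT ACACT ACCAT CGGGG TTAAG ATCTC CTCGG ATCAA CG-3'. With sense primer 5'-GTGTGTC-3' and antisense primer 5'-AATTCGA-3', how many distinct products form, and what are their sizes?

Three products: 83 bp, 67 bp, 29 bp

The forward primer GTGTGTC matches the top strand at positions 73–79, 89–95, 127–133.
The reverse primer's reverse complement is TCGAATT, matching at positions 149–155.
Each forward site pairs with the reverse site to give a product ending at position 155: sizes 83, 67, 29 bp.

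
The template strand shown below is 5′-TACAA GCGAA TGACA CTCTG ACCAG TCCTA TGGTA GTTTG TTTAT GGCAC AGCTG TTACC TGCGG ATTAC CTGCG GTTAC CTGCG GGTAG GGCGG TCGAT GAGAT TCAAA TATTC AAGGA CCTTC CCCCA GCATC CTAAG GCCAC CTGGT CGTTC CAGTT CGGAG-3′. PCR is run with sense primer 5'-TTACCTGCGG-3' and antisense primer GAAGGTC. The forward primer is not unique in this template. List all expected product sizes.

70 bp, 59 bp, 49 bp

The forward primer TTACCTGCGG matches the top strand at positions 56–65, 67–76, 77–86.
The reverse primer's reverse complement is GACCTTC, matching at positions 119–125.
Each forward site pairs with the reverse site to give a product ending at position 125: sizes 70, 59, 49 bp.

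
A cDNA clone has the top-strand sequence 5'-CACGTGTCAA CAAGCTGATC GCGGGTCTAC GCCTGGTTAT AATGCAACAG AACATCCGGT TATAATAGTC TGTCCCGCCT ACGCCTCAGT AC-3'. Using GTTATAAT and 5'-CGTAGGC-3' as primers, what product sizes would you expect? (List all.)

The forward primer GTTATAAT matches the top strand at positions 36–43, 59–66.
The reverse primer's reverse complement is GCCTACG, matching at positions 77–83.
Each forward site pairs with the reverse site to give a product ending at position 83: sizes 48, 25 bp.

48 bp, 25 bp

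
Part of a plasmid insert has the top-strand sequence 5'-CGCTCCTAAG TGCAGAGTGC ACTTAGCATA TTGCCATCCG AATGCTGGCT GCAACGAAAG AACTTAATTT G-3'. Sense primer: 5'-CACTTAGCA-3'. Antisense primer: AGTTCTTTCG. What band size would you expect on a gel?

45 bp

Forward primer CACTTAGCA is found on the top strand at positions 20–28.
Reverse complement of the reverse primer: CGAAAGAACT. This occurs on the top strand at positions 55–64.
Amplicon spans positions 20–64: 45 bp.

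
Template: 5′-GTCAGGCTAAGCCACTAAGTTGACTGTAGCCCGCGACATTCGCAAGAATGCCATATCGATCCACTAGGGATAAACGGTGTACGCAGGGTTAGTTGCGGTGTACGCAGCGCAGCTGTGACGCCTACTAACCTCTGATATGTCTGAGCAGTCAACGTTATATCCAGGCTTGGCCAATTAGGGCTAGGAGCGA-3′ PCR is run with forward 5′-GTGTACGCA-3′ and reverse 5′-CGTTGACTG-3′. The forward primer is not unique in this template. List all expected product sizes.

78 bp, 57 bp

The forward primer GTGTACGCA matches the top strand at positions 77–85, 98–106.
The reverse primer's reverse complement is CAGTCAACG, matching at positions 146–154.
Each forward site pairs with the reverse site to give a product ending at position 154: sizes 78, 57 bp.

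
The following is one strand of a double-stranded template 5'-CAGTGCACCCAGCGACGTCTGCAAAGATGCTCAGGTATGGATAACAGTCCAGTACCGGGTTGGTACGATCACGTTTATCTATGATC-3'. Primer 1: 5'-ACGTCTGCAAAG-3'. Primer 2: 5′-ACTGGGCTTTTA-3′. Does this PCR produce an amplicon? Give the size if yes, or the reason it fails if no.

Primer 2 (ACTGGGCTTTTA) does not match the top strand, and its reverse complement TAAAAGCCCAGT does not match either.
With no annealing site for primer 2, no amplification occurs.

No product — primer 2 has no binding site in the template.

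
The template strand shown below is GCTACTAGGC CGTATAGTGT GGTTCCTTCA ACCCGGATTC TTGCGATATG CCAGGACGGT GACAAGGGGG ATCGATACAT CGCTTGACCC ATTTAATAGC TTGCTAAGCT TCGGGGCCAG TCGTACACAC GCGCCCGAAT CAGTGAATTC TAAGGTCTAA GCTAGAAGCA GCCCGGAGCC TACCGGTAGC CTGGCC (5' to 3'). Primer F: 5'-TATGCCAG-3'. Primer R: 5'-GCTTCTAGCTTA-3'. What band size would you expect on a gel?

The forward primer matches the template at positions 47–54.
Reverse complement of the reverse primer: TAAGCTAGAAGC. This occurs on the top strand at positions 158–169.
Amplicon spans positions 47–169: 123 bp.

123 bp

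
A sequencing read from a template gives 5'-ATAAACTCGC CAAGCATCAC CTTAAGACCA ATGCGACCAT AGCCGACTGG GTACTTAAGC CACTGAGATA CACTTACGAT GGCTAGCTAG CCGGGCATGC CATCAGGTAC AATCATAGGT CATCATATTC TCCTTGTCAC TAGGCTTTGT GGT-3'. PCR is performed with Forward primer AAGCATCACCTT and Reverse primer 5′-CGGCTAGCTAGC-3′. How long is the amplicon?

82 bp

The forward primer matches the template at positions 12–23.
Reverse complement of the reverse primer: GCTAGCTAGCCG. This occurs on the top strand at positions 82–93.
Amplicon spans positions 12–93: 82 bp.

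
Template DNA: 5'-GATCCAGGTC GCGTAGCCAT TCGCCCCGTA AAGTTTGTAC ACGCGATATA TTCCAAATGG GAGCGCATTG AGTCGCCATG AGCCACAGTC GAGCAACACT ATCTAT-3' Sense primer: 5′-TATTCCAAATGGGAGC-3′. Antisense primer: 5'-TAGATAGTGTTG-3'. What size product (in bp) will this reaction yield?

57 bp

Forward primer TATTCCAAATGGGAGC is found on the top strand at positions 49–64.
The reverse primer's reverse complement is CAACACTATCTA, which matches the template at positions 94–105.
Amplicon spans positions 49–105: 57 bp.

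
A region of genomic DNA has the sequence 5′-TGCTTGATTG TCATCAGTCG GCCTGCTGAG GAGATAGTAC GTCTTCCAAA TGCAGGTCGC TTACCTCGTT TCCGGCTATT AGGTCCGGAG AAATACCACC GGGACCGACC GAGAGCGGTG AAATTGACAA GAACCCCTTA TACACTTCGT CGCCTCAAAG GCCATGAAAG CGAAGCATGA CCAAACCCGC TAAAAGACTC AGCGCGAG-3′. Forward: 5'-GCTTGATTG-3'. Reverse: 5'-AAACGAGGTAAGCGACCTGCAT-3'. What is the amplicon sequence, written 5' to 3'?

5'-GCTTGATTGTCATCAGTCGGCCTGCTGAGGAGATAGTACGTCTTCCAAATGCAGGTCGCTTACCTCGTTT-3'

Forward primer GCTTGATTG is found on the top strand at positions 2–10.
The reverse primer's reverse complement is ATGCAGGTCGCTTACCTCGTTT, which matches the template at positions 50–71.
The product is the template from position 2 through 71 (70 bp).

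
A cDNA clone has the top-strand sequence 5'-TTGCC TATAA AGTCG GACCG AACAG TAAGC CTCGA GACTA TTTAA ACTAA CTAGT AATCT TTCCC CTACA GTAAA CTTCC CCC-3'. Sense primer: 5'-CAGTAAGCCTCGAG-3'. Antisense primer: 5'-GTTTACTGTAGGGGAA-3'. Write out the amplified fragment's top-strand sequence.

5'-CAGTAAGCCTCGAGACTATTTAAACTAACTAGTAATCTTTCCCCTACAGTAAAC-3'

Forward primer CAGTAAGCCTCGAG is found on the top strand at positions 23–36.
Taking the reverse complement of GTTTACTGTAGGGGAA gives TTCCCCTACAGTAAAC, found at positions 61–76 on the template; the primer anneals here to the top strand with its 3' end pointing upstream.
The product is the template from position 23 through 76 (54 bp).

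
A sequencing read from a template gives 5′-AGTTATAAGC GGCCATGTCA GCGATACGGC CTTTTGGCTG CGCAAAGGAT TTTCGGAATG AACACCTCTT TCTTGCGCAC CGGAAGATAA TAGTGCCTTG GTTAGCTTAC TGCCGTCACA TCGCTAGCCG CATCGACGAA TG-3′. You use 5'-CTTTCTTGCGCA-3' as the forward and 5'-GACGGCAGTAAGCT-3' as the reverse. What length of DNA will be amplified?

Forward primer CTTTCTTGCGCA is found on the top strand at positions 68–79.
Reverse complement of the reverse primer: AGCTTACTGCCGTC. This occurs on the top strand at positions 104–117.
Product length = (reverse-primer end) − (forward-primer start) + 1 = 117 − 68 + 1 = 50 bp.

50 bp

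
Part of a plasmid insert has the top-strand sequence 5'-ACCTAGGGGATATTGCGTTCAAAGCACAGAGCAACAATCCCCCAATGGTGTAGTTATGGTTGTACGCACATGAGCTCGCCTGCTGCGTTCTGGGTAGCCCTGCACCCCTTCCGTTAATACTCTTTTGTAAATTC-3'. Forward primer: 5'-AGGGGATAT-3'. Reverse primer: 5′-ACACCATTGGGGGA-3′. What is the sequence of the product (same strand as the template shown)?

The forward primer matches the template at positions 5–13.
Taking the reverse complement of ACACCATTGGGGGA gives TCCCCCAATGGTGT, found at positions 38–51 on the template; the primer anneals here to the top strand with its 3' end pointing upstream.
The product is the template from position 5 through 51 (47 bp).

5'-AGGGGATATTGCGTTCAAAGCACAGAGCAACAATCCCCCAATGGTGT-3'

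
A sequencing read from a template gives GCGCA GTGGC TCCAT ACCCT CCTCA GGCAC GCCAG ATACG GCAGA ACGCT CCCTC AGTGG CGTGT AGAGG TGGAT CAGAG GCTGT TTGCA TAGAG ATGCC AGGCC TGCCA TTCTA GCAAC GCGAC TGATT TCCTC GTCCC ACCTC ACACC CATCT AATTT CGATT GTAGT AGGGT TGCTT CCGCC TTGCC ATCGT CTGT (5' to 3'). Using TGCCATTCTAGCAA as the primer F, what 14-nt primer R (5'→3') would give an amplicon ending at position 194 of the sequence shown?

The forward primer binds at positions 106–119; the product's 3' end on the top strand is position 194.
The reverse primer anneals to the top strand over positions 181–194, i.e. to CCGCCTTGCCATCG.
Its sequence written 5'→3' is the reverse complement: CGATGGCAAGGCGG.

5'-CGATGGCAAGGCGG-3'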